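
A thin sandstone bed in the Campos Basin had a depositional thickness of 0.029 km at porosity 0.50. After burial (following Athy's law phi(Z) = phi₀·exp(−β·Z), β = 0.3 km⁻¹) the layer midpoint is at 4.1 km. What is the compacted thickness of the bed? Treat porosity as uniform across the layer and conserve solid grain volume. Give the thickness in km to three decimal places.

Porosity at 4.1 km: phi = 0.5·exp(−0.3×4.1) = 0.1461
Solid-volume conservation: h(1−phi) = h₀(1−phi₀) ⇒ h = h₀·(1−phi₀)/(1−phi)
h = 0.029 × (1 − 0.5)/(1 − 0.1461) = 0.029 × 0.5856 = 0.0170 km

0.017 km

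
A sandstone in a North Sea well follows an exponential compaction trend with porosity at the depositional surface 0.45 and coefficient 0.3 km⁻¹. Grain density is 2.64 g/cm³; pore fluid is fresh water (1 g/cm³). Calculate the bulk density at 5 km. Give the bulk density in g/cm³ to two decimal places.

Porosity at depth: phi = 0.45·exp(−0.3×5) = 0.45×0.2231 = 0.1004
Bulk density: ρ_b = (1−phi)ρ_g + phi·ρ_f = 0.8996×2.64 + 0.1004×1
       = 2.375 + 0.100 = 2.475 g/cm³

2.48 g/cm³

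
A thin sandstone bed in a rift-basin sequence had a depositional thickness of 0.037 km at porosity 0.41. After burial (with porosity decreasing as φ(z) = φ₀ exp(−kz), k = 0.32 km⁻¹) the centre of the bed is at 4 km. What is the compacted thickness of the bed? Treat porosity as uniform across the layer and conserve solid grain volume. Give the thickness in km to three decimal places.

Porosity at 4 km: φ = 0.41·exp(−0.32×4) = 0.1140
Solid-volume conservation: h(1−φ) = h₀(1−φ₀) ⇒ h = h₀·(1−φ₀)/(1−φ)
h = 0.037 × (1 − 0.41)/(1 − 0.1140) = 0.037 × 0.6659 = 0.0246 km

0.025 km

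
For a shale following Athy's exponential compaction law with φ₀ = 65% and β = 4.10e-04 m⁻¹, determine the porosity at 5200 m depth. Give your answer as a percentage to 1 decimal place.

Working in km (1 km = 1000 m; β in km⁻¹ = β in m⁻¹ × 1000):
φ = φ₀·exp(−β·z) = 0.65 × exp(−0.41 × 5.2) = 0.65 × exp(−2.132)
  = 0.65 × 0.1186 = 0.0771

7.7%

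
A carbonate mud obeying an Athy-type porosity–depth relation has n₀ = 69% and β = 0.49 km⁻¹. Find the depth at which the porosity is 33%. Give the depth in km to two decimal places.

Invert Athy's law: z = ln(n₀/n) / β
z = ln(0.69/0.33) / 0.49 = ln(2.091) / 0.49 = 0.7376 / 0.49 = 1.505 km

1.51 km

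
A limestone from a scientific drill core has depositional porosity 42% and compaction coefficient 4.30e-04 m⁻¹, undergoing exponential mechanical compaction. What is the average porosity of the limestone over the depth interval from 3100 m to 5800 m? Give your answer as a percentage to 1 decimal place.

Working in km (1 km = 1000 m; c in km⁻¹ = c in m⁻¹ × 1000):
⟨n⟩ = (1/(Z₂−Z₁)) ∫ n₀ e^(−cZ) dZ = n₀·(e^(−c·Z₁) − e^(−c·Z₂)) / (c·(Z₂−Z₁))
e^(−0.43×3.1) = 0.2637; e^(−0.43×5.8) = 0.0826
⟨n⟩ = 0.42 × (0.2637 − 0.0826) / (0.43 × 2.7) = 0.42 × 0.1560 = 0.0655

6.6%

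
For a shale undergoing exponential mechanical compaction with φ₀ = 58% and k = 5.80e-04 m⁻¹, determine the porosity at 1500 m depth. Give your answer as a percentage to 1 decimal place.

Working in km (1 km = 1000 m; k in km⁻¹ = k in m⁻¹ × 1000):
φ = φ₀·exp(−k·Z) = 0.58 × exp(−0.58 × 1.5) = 0.58 × exp(−0.87)
  = 0.58 × 0.4190 = 0.2430

24.3%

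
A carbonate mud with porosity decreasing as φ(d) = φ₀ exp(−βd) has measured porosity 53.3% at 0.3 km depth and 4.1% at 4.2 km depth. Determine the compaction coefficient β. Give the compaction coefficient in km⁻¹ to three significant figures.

0.658 km⁻¹

Athy: φ(d) = φ₀ e^(−βd) ⇒ φ₁/φ₂ = e^{β(d₂−d₁)} ⇒ β = ln(φ₁/φ₂)/(d₂−d₁)
β = ln(0.533/0.041) / (4.2 − 0.3) = ln(13) / 3.9 = 2.5649 / 3.9 = 0.6577 km⁻¹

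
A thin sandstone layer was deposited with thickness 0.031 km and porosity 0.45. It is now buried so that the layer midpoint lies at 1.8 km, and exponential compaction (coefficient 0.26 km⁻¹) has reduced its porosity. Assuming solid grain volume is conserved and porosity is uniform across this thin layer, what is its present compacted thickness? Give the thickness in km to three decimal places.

0.024 km

Porosity at 1.8 km: phi = 0.45·exp(−0.26×1.8) = 0.2818
Solid-volume conservation: h(1−phi) = h₀(1−phi₀) ⇒ h = h₀·(1−phi₀)/(1−phi)
h = 0.031 × (1 − 0.45)/(1 − 0.2818) = 0.031 × 0.7658 = 0.0237 km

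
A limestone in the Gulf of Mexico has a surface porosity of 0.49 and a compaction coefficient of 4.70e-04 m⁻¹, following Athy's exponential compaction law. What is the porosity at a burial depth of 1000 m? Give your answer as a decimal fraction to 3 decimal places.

Working in km (1 km = 1000 m; c in km⁻¹ = c in m⁻¹ × 1000):
φ = φ₀·exp(−c·d) = 0.49 × exp(−0.47 × 1) = 0.49 × exp(−0.47)
  = 0.49 × 0.6250 = 0.3063

0.306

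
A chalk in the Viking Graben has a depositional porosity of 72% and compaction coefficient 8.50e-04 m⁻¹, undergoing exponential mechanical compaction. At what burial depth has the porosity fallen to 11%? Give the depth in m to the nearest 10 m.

2210 m

Working in km (1 km = 1000 m; k in km⁻¹ = k in m⁻¹ × 1000):
Invert Athy's law: Z = ln(phi₀/phi) / k
Z = ln(0.72/0.11) / 0.85 = ln(6.545) / 0.85 = 1.8788 / 0.85 = 2.210 km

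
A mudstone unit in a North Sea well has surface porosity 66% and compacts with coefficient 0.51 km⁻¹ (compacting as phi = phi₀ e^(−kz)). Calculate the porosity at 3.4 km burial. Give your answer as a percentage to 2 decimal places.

phi = phi₀·exp(−k·z) = 0.66 × exp(−0.51 × 3.4) = 0.66 × exp(−1.734)
  = 0.66 × 0.1766 = 0.1165

11.65%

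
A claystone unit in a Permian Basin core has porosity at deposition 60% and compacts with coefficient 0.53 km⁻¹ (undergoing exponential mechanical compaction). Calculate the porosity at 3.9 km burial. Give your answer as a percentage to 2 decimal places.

7.59%

phi = phi₀·exp(−c·z) = 0.6 × exp(−0.53 × 3.9) = 0.6 × exp(−2.067)
  = 0.6 × 0.1266 = 0.0759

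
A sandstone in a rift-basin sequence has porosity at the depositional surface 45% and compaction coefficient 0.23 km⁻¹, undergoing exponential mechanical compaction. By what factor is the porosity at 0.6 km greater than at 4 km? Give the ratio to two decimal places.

2.19

n(d₁)/n(d₂) = e^(−c·d₁)/e^(−c·d₂) = e^{c(d₂−d₁)}
= exp(0.23 × 3.4) = exp(0.782) = 2.1858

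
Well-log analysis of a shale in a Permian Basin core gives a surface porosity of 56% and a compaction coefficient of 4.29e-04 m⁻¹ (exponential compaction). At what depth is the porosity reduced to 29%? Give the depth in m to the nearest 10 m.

Working in km (1 km = 1000 m; β in km⁻¹ = β in m⁻¹ × 1000):
Invert Athy's law: d = ln(φ₀/φ) / β
d = ln(0.56/0.29) / 0.429 = ln(1.931) / 0.429 = 0.6581 / 0.429 = 1.534 km

1530 m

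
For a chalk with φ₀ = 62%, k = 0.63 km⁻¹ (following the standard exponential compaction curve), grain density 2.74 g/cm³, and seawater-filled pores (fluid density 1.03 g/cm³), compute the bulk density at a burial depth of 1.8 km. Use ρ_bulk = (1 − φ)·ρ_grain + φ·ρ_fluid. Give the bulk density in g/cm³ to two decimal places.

Porosity at depth: φ = 0.62·exp(−0.63×1.8) = 0.62×0.3217 = 0.1995
Bulk density: ρ_b = (1−φ)ρ_g + φ·ρ_f = 0.8005×2.74 + 0.1995×1.03
       = 2.193 + 0.205 = 2.399 g/cm³

2.40 g/cm³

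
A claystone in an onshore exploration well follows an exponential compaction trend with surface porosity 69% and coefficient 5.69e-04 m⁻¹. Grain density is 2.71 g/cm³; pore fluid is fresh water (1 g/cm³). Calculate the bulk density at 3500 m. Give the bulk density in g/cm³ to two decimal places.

Working in km (1 km = 1000 m; β in km⁻¹ = β in m⁻¹ × 1000):
Porosity at depth: φ = 0.69·exp(−0.569×3.5) = 0.69×0.1365 = 0.0942
Bulk density: ρ_b = (1−φ)ρ_g + φ·ρ_f = 0.9058×2.71 + 0.0942×1
       = 2.455 + 0.094 = 2.549 g/cm³

2.55 g/cm³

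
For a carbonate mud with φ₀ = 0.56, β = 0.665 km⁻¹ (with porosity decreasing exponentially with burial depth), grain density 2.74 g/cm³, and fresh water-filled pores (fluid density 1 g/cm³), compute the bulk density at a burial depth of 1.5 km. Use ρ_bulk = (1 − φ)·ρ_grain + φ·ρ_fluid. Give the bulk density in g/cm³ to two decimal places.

Porosity at depth: φ = 0.56·exp(−0.665×1.5) = 0.56×0.3688 = 0.2065
Bulk density: ρ_b = (1−φ)ρ_g + φ·ρ_f = 0.7935×2.74 + 0.2065×1
       = 2.174 + 0.207 = 2.381 g/cm³

2.38 g/cm³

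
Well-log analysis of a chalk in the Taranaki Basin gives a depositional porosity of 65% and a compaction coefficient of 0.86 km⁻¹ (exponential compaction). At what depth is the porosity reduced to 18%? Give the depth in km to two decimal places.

1.49 km

Invert Athy's law: z = ln(phi₀/phi) / β
z = ln(0.65/0.18) / 0.86 = ln(3.611) / 0.86 = 1.2840 / 0.86 = 1.493 km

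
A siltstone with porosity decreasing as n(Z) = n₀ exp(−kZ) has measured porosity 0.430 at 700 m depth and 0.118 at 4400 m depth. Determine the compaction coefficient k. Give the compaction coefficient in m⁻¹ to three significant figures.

0.000349 m⁻¹

Working in km (1 km = 1000 m; k in km⁻¹ = k in m⁻¹ × 1000):
Athy: n(Z) = n₀ e^(−kZ) ⇒ n₁/n₂ = e^{k(Z₂−Z₁)} ⇒ k = ln(n₁/n₂)/(Z₂−Z₁)
k = ln(0.43/0.118) / (4.4 − 0.7) = ln(3.644) / 3.7 = 1.2931 / 3.7 = 0.3495 km⁻¹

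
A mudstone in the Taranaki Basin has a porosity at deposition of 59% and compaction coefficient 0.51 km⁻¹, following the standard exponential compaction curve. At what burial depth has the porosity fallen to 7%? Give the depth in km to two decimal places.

Invert Athy's law: z = ln(phi₀/phi) / c
z = ln(0.59/0.07) / 0.51 = ln(8.429) / 0.51 = 2.1316 / 0.51 = 4.180 km

4.18 km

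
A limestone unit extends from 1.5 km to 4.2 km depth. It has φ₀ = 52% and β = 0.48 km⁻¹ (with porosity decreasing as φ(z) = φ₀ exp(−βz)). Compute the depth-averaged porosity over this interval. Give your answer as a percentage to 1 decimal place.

14.2%

⟨φ⟩ = (1/(z₂−z₁)) ∫ φ₀ e^(−βz) dz = φ₀·(e^(−β·z₁) − e^(−β·z₂)) / (β·(z₂−z₁))
e^(−0.48×1.5) = 0.4868; e^(−0.48×4.2) = 0.1332
⟨φ⟩ = 0.52 × (0.4868 − 0.1332) / (0.48 × 2.7) = 0.52 × 0.2728 = 0.1419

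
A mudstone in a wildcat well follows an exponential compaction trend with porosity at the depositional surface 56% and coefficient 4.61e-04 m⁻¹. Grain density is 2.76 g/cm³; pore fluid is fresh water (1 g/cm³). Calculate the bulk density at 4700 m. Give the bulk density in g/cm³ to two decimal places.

Working in km (1 km = 1000 m; c in km⁻¹ = c in m⁻¹ × 1000):
Porosity at depth: φ = 0.56·exp(−0.461×4.7) = 0.56×0.1146 = 0.0642
Bulk density: ρ_b = (1−φ)ρ_g + φ·ρ_f = 0.9358×2.76 + 0.0642×1
       = 2.583 + 0.064 = 2.647 g/cm³

2.65 g/cm³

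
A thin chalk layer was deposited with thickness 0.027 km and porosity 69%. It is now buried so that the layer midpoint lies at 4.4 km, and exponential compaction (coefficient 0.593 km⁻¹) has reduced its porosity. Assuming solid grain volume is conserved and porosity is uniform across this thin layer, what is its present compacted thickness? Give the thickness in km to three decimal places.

Porosity at 4.4 km: n = 0.69·exp(−0.593×4.4) = 0.0508
Solid-volume conservation: h(1−n) = h₀(1−n₀) ⇒ h = h₀·(1−n₀)/(1−n)
h = 0.027 × (1 − 0.69)/(1 − 0.0508) = 0.027 × 0.3266 = 0.0088 km

0.009 km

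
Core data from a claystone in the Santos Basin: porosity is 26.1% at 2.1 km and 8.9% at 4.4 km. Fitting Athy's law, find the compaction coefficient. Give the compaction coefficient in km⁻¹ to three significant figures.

0.468 km⁻¹

Athy: phi(Z) = phi₀ e^(−cZ) ⇒ phi₁/phi₂ = e^{c(Z₂−Z₁)} ⇒ c = ln(phi₁/phi₂)/(Z₂−Z₁)
c = ln(0.261/0.089) / (4.4 − 2.1) = ln(2.933) / 2.3 = 1.0759 / 2.3 = 0.4678 km⁻¹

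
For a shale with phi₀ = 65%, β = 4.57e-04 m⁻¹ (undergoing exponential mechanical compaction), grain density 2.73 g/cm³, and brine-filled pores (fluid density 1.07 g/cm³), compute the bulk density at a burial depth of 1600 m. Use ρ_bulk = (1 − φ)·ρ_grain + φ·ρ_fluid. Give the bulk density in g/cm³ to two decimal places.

Working in km (1 km = 1000 m; β in km⁻¹ = β in m⁻¹ × 1000):
Porosity at depth: phi = 0.65·exp(−0.457×1.6) = 0.65×0.4813 = 0.3129
Bulk density: ρ_b = (1−phi)ρ_g + phi·ρ_f = 0.6871×2.73 + 0.3129×1.07
       = 1.876 + 0.335 = 2.211 g/cm³

2.21 g/cm³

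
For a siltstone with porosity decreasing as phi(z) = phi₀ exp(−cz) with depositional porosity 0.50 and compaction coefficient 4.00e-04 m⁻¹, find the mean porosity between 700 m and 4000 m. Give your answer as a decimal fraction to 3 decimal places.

0.210

Working in km (1 km = 1000 m; c in km⁻¹ = c in m⁻¹ × 1000):
⟨phi⟩ = (1/(z₂−z₁)) ∫ phi₀ e^(−cz) dz = phi₀·(e^(−c·z₁) − e^(−c·z₂)) / (c·(z₂−z₁))
e^(−0.4×0.7) = 0.7558; e^(−0.4×4) = 0.2019
⟨phi⟩ = 0.5 × (0.7558 − 0.2019) / (0.4 × 3.3) = 0.5 × 0.4196 = 0.2098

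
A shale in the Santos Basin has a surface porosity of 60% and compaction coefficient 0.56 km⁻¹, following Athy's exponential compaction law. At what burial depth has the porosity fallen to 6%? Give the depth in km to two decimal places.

4.11 km

Invert Athy's law: Z = ln(phi₀/phi) / β
Z = ln(0.6/0.06) / 0.56 = ln(10) / 0.56 = 2.3026 / 0.56 = 4.112 km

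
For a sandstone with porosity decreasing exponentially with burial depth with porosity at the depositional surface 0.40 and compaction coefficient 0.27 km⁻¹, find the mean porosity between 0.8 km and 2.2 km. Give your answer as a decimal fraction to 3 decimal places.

⟨phi⟩ = (1/(Z₂−Z₁)) ∫ phi₀ e^(−cZ) dZ = phi₀·(e^(−c·Z₁) − e^(−c·Z₂)) / (c·(Z₂−Z₁))
e^(−0.27×0.8) = 0.8057; e^(−0.27×2.2) = 0.5521
⟨phi⟩ = 0.4 × (0.8057 − 0.5521) / (0.27 × 1.4) = 0.4 × 0.6710 = 0.2684

0.268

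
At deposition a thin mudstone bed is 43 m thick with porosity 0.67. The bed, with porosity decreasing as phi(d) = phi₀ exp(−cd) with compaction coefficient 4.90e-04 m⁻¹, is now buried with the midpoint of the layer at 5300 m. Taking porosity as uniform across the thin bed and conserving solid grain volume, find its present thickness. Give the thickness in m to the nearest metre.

Working in km (1 km = 1000 m; c in km⁻¹ = c in m⁻¹ × 1000):
Porosity at 5.3 km: phi = 0.67·exp(−0.49×5.3) = 0.0499
Solid-volume conservation: h(1−phi) = h₀(1−phi₀) ⇒ h = h₀·(1−phi₀)/(1−phi)
h = 0.043 × (1 − 0.67)/(1 − 0.0499) = 0.043 × 0.3473 = 0.0149 km

15 m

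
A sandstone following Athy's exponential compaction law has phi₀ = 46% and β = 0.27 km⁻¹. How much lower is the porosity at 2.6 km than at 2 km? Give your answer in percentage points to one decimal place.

4.0 percentage points

phi(2) = 0.46·e^(−0.27×2) = 0.2681
phi(2.6) = 0.46·e^(−0.27×2.6) = 0.2280
Δphi = 0.2681 − 0.2280 = 0.0401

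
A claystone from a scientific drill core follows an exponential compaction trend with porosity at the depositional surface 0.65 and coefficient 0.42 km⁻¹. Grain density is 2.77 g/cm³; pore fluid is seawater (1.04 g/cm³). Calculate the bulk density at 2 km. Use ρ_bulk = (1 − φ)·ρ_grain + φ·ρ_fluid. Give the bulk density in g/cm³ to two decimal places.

2.28 g/cm³

Porosity at depth: phi = 0.65·exp(−0.42×2) = 0.65×0.4317 = 0.2806
Bulk density: ρ_b = (1−phi)ρ_g + phi·ρ_f = 0.7194×2.77 + 0.2806×1.04
       = 1.993 + 0.292 = 2.285 g/cm³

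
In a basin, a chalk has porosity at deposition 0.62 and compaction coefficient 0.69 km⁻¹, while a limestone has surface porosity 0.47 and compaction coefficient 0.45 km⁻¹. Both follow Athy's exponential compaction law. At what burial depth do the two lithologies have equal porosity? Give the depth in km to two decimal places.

1.15 km

Set n₀ₐ e^(−βₐd) = n₀ᵦ e^(−βᵦd) ⇒ ln(n₀ₐ/n₀ᵦ) = (βₐ − βᵦ)·d
d = ln(0.62/0.47) / (0.69 − 0.45) = 0.2770 / 0.24 = 1.154 km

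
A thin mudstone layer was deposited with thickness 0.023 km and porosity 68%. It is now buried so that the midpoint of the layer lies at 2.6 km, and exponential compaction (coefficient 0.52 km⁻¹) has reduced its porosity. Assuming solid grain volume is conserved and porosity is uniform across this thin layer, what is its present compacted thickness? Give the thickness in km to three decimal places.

Porosity at 2.6 km: phi = 0.68·exp(−0.52×2.6) = 0.1759
Solid-volume conservation: h(1−phi) = h₀(1−phi₀) ⇒ h = h₀·(1−phi₀)/(1−phi)
h = 0.023 × (1 − 0.68)/(1 − 0.1759) = 0.023 × 0.3883 = 0.0089 km

0.009 km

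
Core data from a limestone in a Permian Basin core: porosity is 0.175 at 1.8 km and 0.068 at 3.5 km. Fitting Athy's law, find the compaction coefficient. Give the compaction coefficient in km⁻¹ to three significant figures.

Athy: φ(Z) = φ₀ e^(−kZ) ⇒ φ₁/φ₂ = e^{k(Z₂−Z₁)} ⇒ k = ln(φ₁/φ₂)/(Z₂−Z₁)
k = ln(0.175/0.068) / (3.5 − 1.8) = ln(2.574) / 1.7 = 0.9453 / 1.7 = 0.556 km⁻¹

0.556 km⁻¹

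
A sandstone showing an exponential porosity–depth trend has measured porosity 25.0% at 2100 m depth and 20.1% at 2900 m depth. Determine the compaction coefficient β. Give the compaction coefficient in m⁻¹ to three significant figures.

Working in km (1 km = 1000 m; β in km⁻¹ = β in m⁻¹ × 1000):
Athy: φ(Z) = φ₀ e^(−βZ) ⇒ φ₁/φ₂ = e^{β(Z₂−Z₁)} ⇒ β = ln(φ₁/φ₂)/(Z₂−Z₁)
β = ln(0.25/0.201) / (2.9 − 2.1) = ln(1.244) / 0.8 = 0.2182 / 0.8 = 0.2727 km⁻¹

0.000273 m⁻¹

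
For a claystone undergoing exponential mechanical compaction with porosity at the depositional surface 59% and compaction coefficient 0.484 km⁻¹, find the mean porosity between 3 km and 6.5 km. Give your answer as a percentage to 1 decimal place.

6.7%

⟨φ⟩ = (1/(z₂−z₁)) ∫ φ₀ e^(−kz) dz = φ₀·(e^(−k·z₁) − e^(−k·z₂)) / (k·(z₂−z₁))
e^(−0.484×3) = 0.2341; e^(−0.484×6.5) = 0.0430
⟨φ⟩ = 0.59 × (0.2341 − 0.0430) / (0.484 × 3.5) = 0.59 × 0.1128 = 0.0666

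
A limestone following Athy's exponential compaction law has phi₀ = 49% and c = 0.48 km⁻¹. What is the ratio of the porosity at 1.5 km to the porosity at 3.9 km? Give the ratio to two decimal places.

3.16

phi(d₁)/phi(d₂) = e^(−c·d₁)/e^(−c·d₂) = e^{c(d₂−d₁)}
= exp(0.48 × 2.4) = exp(1.152) = 3.1645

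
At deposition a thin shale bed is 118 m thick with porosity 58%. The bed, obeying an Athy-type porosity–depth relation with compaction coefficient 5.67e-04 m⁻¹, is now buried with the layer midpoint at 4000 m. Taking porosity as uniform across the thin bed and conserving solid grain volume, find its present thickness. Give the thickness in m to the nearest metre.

53 m

Working in km (1 km = 1000 m; k in km⁻¹ = k in m⁻¹ × 1000):
Porosity at 4 km: n = 0.58·exp(−0.567×4) = 0.0600
Solid-volume conservation: h(1−n) = h₀(1−n₀) ⇒ h = h₀·(1−n₀)/(1−n)
h = 0.118 × (1 − 0.58)/(1 − 0.0600) = 0.118 × 0.4468 = 0.0527 km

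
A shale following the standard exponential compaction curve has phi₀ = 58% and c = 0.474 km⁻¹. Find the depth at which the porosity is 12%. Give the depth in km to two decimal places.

3.32 km

Invert Athy's law: z = ln(phi₀/phi) / c
z = ln(0.58/0.12) / 0.474 = ln(4.833) / 0.474 = 1.5755 / 0.474 = 3.324 km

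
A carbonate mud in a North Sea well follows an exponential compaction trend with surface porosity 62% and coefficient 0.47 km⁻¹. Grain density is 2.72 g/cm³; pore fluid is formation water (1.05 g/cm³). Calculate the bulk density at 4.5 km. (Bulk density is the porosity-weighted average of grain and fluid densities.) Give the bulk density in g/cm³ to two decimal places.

2.60 g/cm³

Porosity at depth: phi = 0.62·exp(−0.47×4.5) = 0.62×0.1206 = 0.0748
Bulk density: ρ_b = (1−phi)ρ_g + phi·ρ_f = 0.9252×2.72 + 0.0748×1.05
       = 2.517 + 0.079 = 2.595 g/cm³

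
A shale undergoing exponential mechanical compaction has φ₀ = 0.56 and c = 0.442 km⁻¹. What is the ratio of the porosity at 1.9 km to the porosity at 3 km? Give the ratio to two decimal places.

1.63

φ(d₁)/φ(d₂) = e^(−c·d₁)/e^(−c·d₂) = e^{c(d₂−d₁)}
= exp(0.442 × 1.1) = exp(0.4862) = 1.6261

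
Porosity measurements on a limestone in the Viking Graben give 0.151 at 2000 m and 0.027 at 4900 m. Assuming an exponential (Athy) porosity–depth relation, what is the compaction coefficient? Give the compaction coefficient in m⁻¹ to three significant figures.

Working in km (1 km = 1000 m; β in km⁻¹ = β in m⁻¹ × 1000):
Athy: n(z) = n₀ e^(−βz) ⇒ n₁/n₂ = e^{β(z₂−z₁)} ⇒ β = ln(n₁/n₂)/(z₂−z₁)
β = ln(0.151/0.027) / (4.9 − 2) = ln(5.593) / 2.9 = 1.7214 / 2.9 = 0.5936 km⁻¹

0.000594 m⁻¹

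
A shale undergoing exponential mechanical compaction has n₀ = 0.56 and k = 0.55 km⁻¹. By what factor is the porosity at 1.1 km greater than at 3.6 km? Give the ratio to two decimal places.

3.96

n(z₁)/n(z₂) = e^(−k·z₁)/e^(−k·z₂) = e^{k(z₂−z₁)}
= exp(0.55 × 2.5) = exp(1.375) = 3.9551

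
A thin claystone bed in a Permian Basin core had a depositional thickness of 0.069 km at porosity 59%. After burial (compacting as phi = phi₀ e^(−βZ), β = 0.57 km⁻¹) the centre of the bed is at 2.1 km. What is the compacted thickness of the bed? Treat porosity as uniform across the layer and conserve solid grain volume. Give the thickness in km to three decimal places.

Porosity at 2.1 km: phi = 0.59·exp(−0.57×2.1) = 0.1782
Solid-volume conservation: h(1−phi) = h₀(1−phi₀) ⇒ h = h₀·(1−phi₀)/(1−phi)
h = 0.069 × (1 − 0.59)/(1 − 0.1782) = 0.069 × 0.4989 = 0.0344 km

0.034 km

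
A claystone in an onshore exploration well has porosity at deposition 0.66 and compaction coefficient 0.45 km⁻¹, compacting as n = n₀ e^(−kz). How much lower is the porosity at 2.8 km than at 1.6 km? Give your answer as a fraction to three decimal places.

n(1.6) = 0.66·e^(−0.45×1.6) = 0.3213
n(2.8) = 0.66·e^(−0.45×2.8) = 0.1872
Δn = 0.3213 − 0.1872 = 0.1340

0.134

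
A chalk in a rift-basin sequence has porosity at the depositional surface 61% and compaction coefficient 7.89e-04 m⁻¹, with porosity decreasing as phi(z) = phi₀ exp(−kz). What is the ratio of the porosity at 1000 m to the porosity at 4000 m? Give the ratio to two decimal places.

10.67

Working in km (1 km = 1000 m; k in km⁻¹ = k in m⁻¹ × 1000):
phi(z₁)/phi(z₂) = e^(−k·z₁)/e^(−k·z₂) = e^{k(z₂−z₁)}
= exp(0.789 × 3) = exp(2.367) = 10.6653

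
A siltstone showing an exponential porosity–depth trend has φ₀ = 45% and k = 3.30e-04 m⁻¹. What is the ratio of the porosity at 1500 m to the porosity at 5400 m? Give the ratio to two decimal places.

3.62

Working in km (1 km = 1000 m; k in km⁻¹ = k in m⁻¹ × 1000):
φ(d₁)/φ(d₂) = e^(−k·d₁)/e^(−k·d₂) = e^{k(d₂−d₁)}
= exp(0.33 × 3.9) = exp(1.287) = 3.6219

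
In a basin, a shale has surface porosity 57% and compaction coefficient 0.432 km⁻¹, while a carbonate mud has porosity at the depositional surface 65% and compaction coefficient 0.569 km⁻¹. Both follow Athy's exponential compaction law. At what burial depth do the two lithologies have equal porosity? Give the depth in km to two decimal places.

0.96 km

Set n₀ₐ e^(−kₐd) = n₀ᵦ e^(−kᵦd) ⇒ ln(n₀ₐ/n₀ᵦ) = (kₐ − kᵦ)·d
d = ln(0.57/0.65) / (0.432 − 0.569) = -0.1313 / -0.137 = 0.959 km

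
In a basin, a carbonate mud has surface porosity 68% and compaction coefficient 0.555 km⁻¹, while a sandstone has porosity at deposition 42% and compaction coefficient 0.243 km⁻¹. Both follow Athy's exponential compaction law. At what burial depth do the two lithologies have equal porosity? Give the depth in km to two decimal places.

1.54 km

Set phi₀ₐ e^(−βₐZ) = phi₀ᵦ e^(−βᵦZ) ⇒ ln(phi₀ₐ/phi₀ᵦ) = (βₐ − βᵦ)·Z
Z = ln(0.68/0.42) / (0.555 − 0.243) = 0.4818 / 0.312 = 1.544 km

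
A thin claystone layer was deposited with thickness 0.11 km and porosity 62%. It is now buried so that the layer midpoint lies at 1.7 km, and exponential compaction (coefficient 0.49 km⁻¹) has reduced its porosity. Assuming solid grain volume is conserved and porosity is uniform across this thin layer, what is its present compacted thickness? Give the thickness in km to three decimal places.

Porosity at 1.7 km: n = 0.62·exp(−0.49×1.7) = 0.2695
Solid-volume conservation: h(1−n) = h₀(1−n₀) ⇒ h = h₀·(1−n₀)/(1−n)
h = 0.11 × (1 − 0.62)/(1 − 0.2695) = 0.11 × 0.5202 = 0.0572 km

0.057 km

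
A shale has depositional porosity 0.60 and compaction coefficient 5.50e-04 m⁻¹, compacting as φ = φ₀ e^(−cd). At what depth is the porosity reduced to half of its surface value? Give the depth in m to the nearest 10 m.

1260 m

Working in km (1 km = 1000 m; c in km⁻¹ = c in m⁻¹ × 1000):
φ/φ₀ = 1/2 ⇒ exp(−c·d) = 1/2 ⇒ d = ln(2) / c
d = 0.6931 / 0.55 = 1.260 km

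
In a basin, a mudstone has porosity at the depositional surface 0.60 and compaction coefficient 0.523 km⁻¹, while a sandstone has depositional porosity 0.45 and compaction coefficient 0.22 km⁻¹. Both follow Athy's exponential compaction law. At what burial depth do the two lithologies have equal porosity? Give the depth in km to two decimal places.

Set n₀ₐ e^(−βₐz) = n₀ᵦ e^(−βᵦz) ⇒ ln(n₀ₐ/n₀ᵦ) = (βₐ − βᵦ)·z
z = ln(0.6/0.45) / (0.523 − 0.22) = 0.2877 / 0.303 = 0.949 km

0.95 km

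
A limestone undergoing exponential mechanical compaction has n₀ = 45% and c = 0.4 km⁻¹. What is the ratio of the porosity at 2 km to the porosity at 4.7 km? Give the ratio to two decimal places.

2.94

n(d₁)/n(d₂) = e^(−c·d₁)/e^(−c·d₂) = e^{c(d₂−d₁)}
= exp(0.4 × 2.7) = exp(1.08) = 2.9447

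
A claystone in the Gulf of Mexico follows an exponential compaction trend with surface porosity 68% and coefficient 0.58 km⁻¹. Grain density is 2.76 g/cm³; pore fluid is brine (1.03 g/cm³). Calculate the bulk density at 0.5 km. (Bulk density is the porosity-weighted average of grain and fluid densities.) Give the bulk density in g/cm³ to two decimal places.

Porosity at depth: φ = 0.68·exp(−0.58×0.5) = 0.68×0.7483 = 0.5088
Bulk density: ρ_b = (1−φ)ρ_g + φ·ρ_f = 0.4912×2.76 + 0.5088×1.03
       = 1.356 + 0.524 = 1.880 g/cm³

1.88 g/cm³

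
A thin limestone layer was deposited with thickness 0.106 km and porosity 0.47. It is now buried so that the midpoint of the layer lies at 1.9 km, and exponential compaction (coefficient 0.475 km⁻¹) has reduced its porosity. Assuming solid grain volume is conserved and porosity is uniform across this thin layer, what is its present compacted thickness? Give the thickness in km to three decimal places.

0.069 km

Porosity at 1.9 km: n = 0.47·exp(−0.475×1.9) = 0.1906
Solid-volume conservation: h(1−n) = h₀(1−n₀) ⇒ h = h₀·(1−n₀)/(1−n)
h = 0.106 × (1 − 0.47)/(1 − 0.1906) = 0.106 × 0.6548 = 0.0694 km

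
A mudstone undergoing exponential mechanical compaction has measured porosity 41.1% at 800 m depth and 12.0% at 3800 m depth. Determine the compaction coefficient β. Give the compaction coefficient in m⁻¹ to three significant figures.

0.000410 m⁻¹

Working in km (1 km = 1000 m; β in km⁻¹ = β in m⁻¹ × 1000):
Athy: n(Z) = n₀ e^(−βZ) ⇒ n₁/n₂ = e^{β(Z₂−Z₁)} ⇒ β = ln(n₁/n₂)/(Z₂−Z₁)
β = ln(0.411/0.12) / (3.8 − 0.8) = ln(3.425) / 3 = 1.2311 / 3 = 0.4104 km⁻¹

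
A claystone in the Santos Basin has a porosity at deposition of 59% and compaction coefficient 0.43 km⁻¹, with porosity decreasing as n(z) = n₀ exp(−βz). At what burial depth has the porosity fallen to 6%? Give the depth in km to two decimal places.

5.32 km

Invert Athy's law: z = ln(n₀/n) / β
z = ln(0.59/0.06) / 0.43 = ln(9.833) / 0.43 = 2.2858 / 0.43 = 5.316 km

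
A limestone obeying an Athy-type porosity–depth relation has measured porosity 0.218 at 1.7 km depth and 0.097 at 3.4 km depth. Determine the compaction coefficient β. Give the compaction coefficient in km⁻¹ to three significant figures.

0.476 km⁻¹

Athy: n(d) = n₀ e^(−βd) ⇒ n₁/n₂ = e^{β(d₂−d₁)} ⇒ β = ln(n₁/n₂)/(d₂−d₁)
β = ln(0.218/0.097) / (3.4 − 1.7) = ln(2.247) / 1.7 = 0.8098 / 1.7 = 0.4763 km⁻¹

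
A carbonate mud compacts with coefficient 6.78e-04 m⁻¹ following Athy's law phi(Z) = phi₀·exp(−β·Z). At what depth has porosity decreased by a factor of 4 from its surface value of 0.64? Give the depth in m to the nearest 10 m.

2040 m

Working in km (1 km = 1000 m; β in km⁻¹ = β in m⁻¹ × 1000):
phi/phi₀ = 1/4 ⇒ exp(−β·Z) = 1/4 ⇒ Z = ln(4) / β
Z = 1.3863 / 0.678 = 2.045 km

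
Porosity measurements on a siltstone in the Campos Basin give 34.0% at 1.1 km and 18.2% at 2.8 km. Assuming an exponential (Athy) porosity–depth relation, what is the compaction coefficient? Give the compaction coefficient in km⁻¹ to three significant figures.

Athy: n(z) = n₀ e^(−cz) ⇒ n₁/n₂ = e^{c(z₂−z₁)} ⇒ c = ln(n₁/n₂)/(z₂−z₁)
c = ln(0.34/0.182) / (2.8 − 1.1) = ln(1.868) / 1.7 = 0.6249 / 1.7 = 0.3676 km⁻¹

0.368 km⁻¹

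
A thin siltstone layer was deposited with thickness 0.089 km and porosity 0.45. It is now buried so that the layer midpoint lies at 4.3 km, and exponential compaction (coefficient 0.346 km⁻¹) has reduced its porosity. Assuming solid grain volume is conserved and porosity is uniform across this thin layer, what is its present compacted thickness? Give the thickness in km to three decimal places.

0.054 km

Porosity at 4.3 km: phi = 0.45·exp(−0.346×4.3) = 0.1016
Solid-volume conservation: h(1−phi) = h₀(1−phi₀) ⇒ h = h₀·(1−phi₀)/(1−phi)
h = 0.089 × (1 − 0.45)/(1 − 0.1016) = 0.089 × 0.6122 = 0.0545 km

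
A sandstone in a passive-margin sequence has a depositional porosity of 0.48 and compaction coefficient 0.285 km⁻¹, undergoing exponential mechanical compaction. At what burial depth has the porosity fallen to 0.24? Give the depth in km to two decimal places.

Invert Athy's law: z = ln(φ₀/φ) / k
z = ln(0.48/0.24) / 0.285 = ln(2) / 0.285 = 0.6931 / 0.285 = 2.432 km

2.43 km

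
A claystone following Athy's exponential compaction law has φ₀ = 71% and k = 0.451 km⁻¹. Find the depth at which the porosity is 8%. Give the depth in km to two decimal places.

Invert Athy's law: d = ln(φ₀/φ) / k
d = ln(0.71/0.08) / 0.451 = ln(8.875) / 0.451 = 2.1832 / 0.451 = 4.841 km

4.84 km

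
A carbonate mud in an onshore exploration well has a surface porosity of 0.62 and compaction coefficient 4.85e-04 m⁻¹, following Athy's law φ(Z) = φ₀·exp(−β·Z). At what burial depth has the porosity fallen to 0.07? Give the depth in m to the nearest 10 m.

Working in km (1 km = 1000 m; β in km⁻¹ = β in m⁻¹ × 1000):
Invert Athy's law: Z = ln(φ₀/φ) / β
Z = ln(0.62/0.07) / 0.485 = ln(8.857) / 0.485 = 2.1812 / 0.485 = 4.497 km

4500 m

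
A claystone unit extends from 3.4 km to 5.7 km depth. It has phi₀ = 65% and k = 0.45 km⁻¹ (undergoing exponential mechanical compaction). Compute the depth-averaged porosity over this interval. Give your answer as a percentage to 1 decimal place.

⟨phi⟩ = (1/(Z₂−Z₁)) ∫ phi₀ e^(−kZ) dZ = phi₀·(e^(−k·Z₁) − e^(−k·Z₂)) / (k·(Z₂−Z₁))
e^(−0.45×3.4) = 0.2165; e^(−0.45×5.7) = 0.0769
⟨phi⟩ = 0.65 × (0.2165 − 0.0769) / (0.45 × 2.3) = 0.65 × 0.1349 = 0.0877

8.8%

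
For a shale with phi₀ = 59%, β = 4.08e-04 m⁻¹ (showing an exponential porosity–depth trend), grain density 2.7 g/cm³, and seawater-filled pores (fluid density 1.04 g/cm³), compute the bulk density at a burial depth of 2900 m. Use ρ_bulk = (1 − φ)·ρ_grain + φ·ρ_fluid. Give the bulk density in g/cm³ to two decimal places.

Working in km (1 km = 1000 m; β in km⁻¹ = β in m⁻¹ × 1000):
Porosity at depth: phi = 0.59·exp(−0.408×2.9) = 0.59×0.3063 = 0.1807
Bulk density: ρ_b = (1−phi)ρ_g + phi·ρ_f = 0.8193×2.7 + 0.1807×1.04
       = 2.212 + 0.188 = 2.400 g/cm³

2.40 g/cm³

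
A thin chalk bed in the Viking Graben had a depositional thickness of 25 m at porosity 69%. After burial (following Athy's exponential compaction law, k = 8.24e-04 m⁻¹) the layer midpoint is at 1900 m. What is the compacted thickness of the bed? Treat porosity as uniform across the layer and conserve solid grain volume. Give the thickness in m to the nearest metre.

9 m

Working in km (1 km = 1000 m; k in km⁻¹ = k in m⁻¹ × 1000):
Porosity at 1.9 km: φ = 0.69·exp(−0.824×1.9) = 0.1442
Solid-volume conservation: h(1−φ) = h₀(1−φ₀) ⇒ h = h₀·(1−φ₀)/(1−φ)
h = 0.025 × (1 − 0.69)/(1 − 0.1442) = 0.025 × 0.3622 = 0.0091 km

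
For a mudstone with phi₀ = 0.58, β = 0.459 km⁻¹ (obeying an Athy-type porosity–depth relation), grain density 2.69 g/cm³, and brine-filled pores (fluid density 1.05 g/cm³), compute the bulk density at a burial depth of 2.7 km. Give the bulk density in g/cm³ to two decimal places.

Porosity at depth: phi = 0.58·exp(−0.459×2.7) = 0.58×0.2896 = 0.1680
Bulk density: ρ_b = (1−phi)ρ_g + phi·ρ_f = 0.8320×2.69 + 0.1680×1.05
       = 2.238 + 0.176 = 2.415 g/cm³

2.41 g/cm³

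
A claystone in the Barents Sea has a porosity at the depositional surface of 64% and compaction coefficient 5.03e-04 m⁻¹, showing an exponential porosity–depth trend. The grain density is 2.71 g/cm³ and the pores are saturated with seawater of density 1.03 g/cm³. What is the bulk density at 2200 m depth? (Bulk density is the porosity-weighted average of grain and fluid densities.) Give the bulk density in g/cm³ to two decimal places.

Working in km (1 km = 1000 m; c in km⁻¹ = c in m⁻¹ × 1000):
Porosity at depth: φ = 0.64·exp(−0.503×2.2) = 0.64×0.3307 = 0.2116
Bulk density: ρ_b = (1−φ)ρ_g + φ·ρ_f = 0.7884×2.71 + 0.2116×1.03
       = 2.136 + 0.218 = 2.354 g/cm³

2.35 g/cm³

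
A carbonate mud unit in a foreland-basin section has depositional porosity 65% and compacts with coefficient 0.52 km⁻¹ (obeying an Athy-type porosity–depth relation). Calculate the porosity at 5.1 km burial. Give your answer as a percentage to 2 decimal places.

4.58%

n = n₀·exp(−k·z) = 0.65 × exp(−0.52 × 5.1) = 0.65 × exp(−2.652)
  = 0.65 × 0.0705 = 0.0458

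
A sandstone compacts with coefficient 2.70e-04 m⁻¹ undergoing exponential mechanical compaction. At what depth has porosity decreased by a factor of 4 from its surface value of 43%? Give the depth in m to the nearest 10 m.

Working in km (1 km = 1000 m; β in km⁻¹ = β in m⁻¹ × 1000):
n/n₀ = 1/4 ⇒ exp(−β·z) = 1/4 ⇒ z = ln(4) / β
z = 1.3863 / 0.27 = 5.134 km

5130 m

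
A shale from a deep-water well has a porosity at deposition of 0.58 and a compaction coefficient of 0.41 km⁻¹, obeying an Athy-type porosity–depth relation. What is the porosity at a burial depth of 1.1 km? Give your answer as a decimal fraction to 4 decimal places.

n = n₀·exp(−k·z) = 0.58 × exp(−0.41 × 1.1) = 0.58 × exp(−0.451)
  = 0.58 × 0.6370 = 0.3695

0.3695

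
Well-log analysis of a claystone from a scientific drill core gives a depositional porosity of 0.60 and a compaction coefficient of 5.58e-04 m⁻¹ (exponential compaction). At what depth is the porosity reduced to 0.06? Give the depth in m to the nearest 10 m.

Working in km (1 km = 1000 m; β in km⁻¹ = β in m⁻¹ × 1000):
Invert Athy's law: d = ln(n₀/n) / β
d = ln(0.6/0.06) / 0.558 = ln(10) / 0.558 = 2.3026 / 0.558 = 4.126 km

4130 m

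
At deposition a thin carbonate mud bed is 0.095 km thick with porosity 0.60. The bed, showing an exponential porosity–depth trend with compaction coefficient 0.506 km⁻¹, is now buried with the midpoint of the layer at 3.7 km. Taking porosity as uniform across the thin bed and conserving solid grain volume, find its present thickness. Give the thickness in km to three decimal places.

Porosity at 3.7 km: n = 0.6·exp(−0.506×3.7) = 0.0923
Solid-volume conservation: h(1−n) = h₀(1−n₀) ⇒ h = h₀·(1−n₀)/(1−n)
h = 0.095 × (1 − 0.6)/(1 − 0.0923) = 0.095 × 0.4407 = 0.0419 km

0.042 km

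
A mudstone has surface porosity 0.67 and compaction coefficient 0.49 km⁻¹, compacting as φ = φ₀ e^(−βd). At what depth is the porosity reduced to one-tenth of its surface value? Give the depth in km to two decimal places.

4.70 km

φ/φ₀ = 1/10 ⇒ exp(−β·d) = 1/10 ⇒ d = ln(10) / β
d = 2.3026 / 0.49 = 4.699 km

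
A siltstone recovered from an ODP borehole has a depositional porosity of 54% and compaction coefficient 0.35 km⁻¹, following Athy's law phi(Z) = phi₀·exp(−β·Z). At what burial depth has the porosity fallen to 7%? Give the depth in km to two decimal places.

Invert Athy's law: Z = ln(phi₀/phi) / β
Z = ln(0.54/0.07) / 0.35 = ln(7.714) / 0.35 = 2.0431 / 0.35 = 5.837 km

5.84 km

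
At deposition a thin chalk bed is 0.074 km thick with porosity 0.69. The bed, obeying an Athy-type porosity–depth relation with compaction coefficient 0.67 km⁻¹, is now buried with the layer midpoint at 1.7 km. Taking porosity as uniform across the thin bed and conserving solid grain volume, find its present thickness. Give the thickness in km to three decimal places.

0.029 km

Porosity at 1.7 km: phi = 0.69·exp(−0.67×1.7) = 0.2209
Solid-volume conservation: h(1−phi) = h₀(1−phi₀) ⇒ h = h₀·(1−phi₀)/(1−phi)
h = 0.074 × (1 − 0.69)/(1 − 0.2209) = 0.074 × 0.3979 = 0.0294 km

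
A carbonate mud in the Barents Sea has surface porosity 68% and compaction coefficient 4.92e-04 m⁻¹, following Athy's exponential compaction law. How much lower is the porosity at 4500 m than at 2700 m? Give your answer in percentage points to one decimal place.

Working in km (1 km = 1000 m; β in km⁻¹ = β in m⁻¹ × 1000):
n(2.7) = 0.68·e^(−0.492×2.7) = 0.1801
n(4.5) = 0.68·e^(−0.492×4.5) = 0.0743
Δn = 0.1801 − 0.0743 = 0.1058

10.6 percentage points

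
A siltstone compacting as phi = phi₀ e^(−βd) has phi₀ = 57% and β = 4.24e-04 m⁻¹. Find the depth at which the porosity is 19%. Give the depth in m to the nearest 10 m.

2590 m

Working in km (1 km = 1000 m; β in km⁻¹ = β in m⁻¹ × 1000):
Invert Athy's law: d = ln(phi₀/phi) / β
d = ln(0.57/0.19) / 0.424 = ln(3) / 0.424 = 1.0986 / 0.424 = 2.591 km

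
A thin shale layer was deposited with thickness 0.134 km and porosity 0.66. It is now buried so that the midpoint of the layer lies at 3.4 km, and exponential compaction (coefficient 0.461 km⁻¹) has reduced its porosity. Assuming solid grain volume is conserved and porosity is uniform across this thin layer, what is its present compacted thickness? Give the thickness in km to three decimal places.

Porosity at 3.4 km: phi = 0.66·exp(−0.461×3.4) = 0.1377
Solid-volume conservation: h(1−phi) = h₀(1−phi₀) ⇒ h = h₀·(1−phi₀)/(1−phi)
h = 0.134 × (1 − 0.66)/(1 − 0.1377) = 0.134 × 0.3943 = 0.0528 km

0.053 km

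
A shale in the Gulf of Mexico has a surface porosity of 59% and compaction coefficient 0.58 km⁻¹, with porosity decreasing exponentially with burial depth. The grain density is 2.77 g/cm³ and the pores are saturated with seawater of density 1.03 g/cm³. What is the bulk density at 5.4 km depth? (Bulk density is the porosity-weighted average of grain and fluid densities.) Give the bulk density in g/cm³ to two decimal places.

Porosity at depth: φ = 0.59·exp(−0.58×5.4) = 0.59×0.0436 = 0.0257
Bulk density: ρ_b = (1−φ)ρ_g + φ·ρ_f = 0.9743×2.77 + 0.0257×1.03
       = 2.699 + 0.027 = 2.725 g/cm³

2.73 g/cm³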